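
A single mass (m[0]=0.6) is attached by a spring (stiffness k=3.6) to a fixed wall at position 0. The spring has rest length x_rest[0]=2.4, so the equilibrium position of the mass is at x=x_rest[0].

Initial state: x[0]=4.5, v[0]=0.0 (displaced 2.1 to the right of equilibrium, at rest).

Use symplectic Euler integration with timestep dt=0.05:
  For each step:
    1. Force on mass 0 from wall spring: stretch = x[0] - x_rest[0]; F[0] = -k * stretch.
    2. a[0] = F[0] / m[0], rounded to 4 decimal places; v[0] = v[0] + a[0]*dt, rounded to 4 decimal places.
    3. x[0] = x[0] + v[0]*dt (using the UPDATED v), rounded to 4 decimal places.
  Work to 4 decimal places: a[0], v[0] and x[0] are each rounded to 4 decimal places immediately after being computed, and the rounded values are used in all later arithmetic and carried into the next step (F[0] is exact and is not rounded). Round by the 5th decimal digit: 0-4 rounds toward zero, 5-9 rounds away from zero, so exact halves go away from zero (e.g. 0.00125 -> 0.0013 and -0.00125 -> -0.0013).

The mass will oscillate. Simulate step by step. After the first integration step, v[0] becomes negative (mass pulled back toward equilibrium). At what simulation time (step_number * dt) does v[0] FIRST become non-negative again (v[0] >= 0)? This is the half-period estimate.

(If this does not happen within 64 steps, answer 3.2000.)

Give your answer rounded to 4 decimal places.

Answer: 1.3000

Derivation:
Step 0: x=[4.5000] v=[0.0000]
Step 1: x=[4.4685] v=[-0.6300]
Step 2: x=[4.4060] v=[-1.2506]
Step 3: x=[4.3134] v=[-1.8524]
Step 4: x=[4.1921] v=[-2.4264]
Step 5: x=[4.0439] v=[-2.9640]
Step 6: x=[3.8710] v=[-3.4572]
Step 7: x=[3.6761] v=[-3.8985]
Step 8: x=[3.4620] v=[-4.2813]
Step 9: x=[3.2320] v=[-4.5999]
Step 10: x=[2.9895] v=[-4.8495]
Step 11: x=[2.7382] v=[-5.0264]
Step 12: x=[2.4818] v=[-5.1279]
Step 13: x=[2.2242] v=[-5.1524]
Step 14: x=[1.9692] v=[-5.0997]
Step 15: x=[1.7207] v=[-4.9705]
Step 16: x=[1.4824] v=[-4.7667]
Step 17: x=[1.2578] v=[-4.4914]
Step 18: x=[1.0504] v=[-4.1487]
Step 19: x=[0.8632] v=[-3.7438]
Step 20: x=[0.6991] v=[-3.2828]
Step 21: x=[0.5605] v=[-2.7725]
Step 22: x=[0.4495] v=[-2.2207]
Step 23: x=[0.3677] v=[-1.6356]
Step 24: x=[0.3164] v=[-1.0259]
Step 25: x=[0.2964] v=[-0.4008]
Step 26: x=[0.3079] v=[0.2303]
First v>=0 after going negative at step 26, time=1.3000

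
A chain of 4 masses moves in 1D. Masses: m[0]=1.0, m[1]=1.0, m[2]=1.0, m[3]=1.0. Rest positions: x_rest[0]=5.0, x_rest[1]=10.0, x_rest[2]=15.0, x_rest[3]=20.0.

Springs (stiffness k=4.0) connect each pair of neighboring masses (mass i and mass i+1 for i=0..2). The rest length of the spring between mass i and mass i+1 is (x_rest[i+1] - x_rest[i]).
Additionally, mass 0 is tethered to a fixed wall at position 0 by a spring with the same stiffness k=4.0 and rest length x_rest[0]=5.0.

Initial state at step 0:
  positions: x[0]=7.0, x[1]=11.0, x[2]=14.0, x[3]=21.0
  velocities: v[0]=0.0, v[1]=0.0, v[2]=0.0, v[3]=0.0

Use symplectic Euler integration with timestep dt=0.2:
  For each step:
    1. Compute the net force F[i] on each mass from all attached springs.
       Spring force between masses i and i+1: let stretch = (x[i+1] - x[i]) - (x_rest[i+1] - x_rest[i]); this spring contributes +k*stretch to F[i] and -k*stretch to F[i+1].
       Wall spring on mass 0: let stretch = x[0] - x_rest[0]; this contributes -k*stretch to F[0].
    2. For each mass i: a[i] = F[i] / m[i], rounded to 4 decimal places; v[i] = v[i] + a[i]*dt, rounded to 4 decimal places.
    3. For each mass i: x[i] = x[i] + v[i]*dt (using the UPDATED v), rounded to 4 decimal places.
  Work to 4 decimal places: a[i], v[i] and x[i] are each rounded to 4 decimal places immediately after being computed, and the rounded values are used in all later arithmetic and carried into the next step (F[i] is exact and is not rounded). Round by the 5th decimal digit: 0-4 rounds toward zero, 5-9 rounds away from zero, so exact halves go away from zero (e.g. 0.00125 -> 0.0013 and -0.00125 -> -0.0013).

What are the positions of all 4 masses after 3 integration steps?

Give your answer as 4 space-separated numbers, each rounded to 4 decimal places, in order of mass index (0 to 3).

Step 0: x=[7.0000 11.0000 14.0000 21.0000] v=[0.0000 0.0000 0.0000 0.0000]
Step 1: x=[6.5200 10.8400 14.6400 20.6800] v=[-2.4000 -0.8000 3.2000 -1.6000]
Step 2: x=[5.6880 10.5968 15.6384 20.1936] v=[-4.1600 -1.2160 4.9920 -2.4320]
Step 3: x=[4.7313 10.3748 16.5590 19.7784] v=[-4.7834 -1.1098 4.6029 -2.0762]

Answer: 4.7313 10.3748 16.5590 19.7784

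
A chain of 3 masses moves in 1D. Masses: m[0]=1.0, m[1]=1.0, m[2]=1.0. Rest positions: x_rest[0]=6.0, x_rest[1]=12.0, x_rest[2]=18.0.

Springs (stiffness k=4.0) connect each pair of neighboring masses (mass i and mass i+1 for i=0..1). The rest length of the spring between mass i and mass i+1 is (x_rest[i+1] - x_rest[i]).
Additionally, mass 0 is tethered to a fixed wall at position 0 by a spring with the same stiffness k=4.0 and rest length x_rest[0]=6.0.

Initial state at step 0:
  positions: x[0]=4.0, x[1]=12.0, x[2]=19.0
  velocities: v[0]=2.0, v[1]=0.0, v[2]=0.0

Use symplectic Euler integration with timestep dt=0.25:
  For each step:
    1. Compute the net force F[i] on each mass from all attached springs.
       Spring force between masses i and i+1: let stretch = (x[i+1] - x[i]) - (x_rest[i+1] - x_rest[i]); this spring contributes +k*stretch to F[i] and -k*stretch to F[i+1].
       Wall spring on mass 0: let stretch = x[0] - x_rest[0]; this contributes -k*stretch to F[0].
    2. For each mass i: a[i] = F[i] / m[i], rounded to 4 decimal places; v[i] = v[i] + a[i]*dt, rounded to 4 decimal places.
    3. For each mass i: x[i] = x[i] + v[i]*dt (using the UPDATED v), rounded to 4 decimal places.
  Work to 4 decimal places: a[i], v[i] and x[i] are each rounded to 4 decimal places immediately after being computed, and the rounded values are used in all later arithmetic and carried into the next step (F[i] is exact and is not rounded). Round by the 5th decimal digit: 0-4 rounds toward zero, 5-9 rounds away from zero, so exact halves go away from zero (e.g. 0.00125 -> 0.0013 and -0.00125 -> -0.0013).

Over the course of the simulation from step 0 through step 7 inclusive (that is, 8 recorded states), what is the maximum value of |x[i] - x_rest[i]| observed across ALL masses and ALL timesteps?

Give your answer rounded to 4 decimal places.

Step 0: x=[4.0000 12.0000 19.0000] v=[2.0000 0.0000 0.0000]
Step 1: x=[5.5000 11.7500 18.7500] v=[6.0000 -1.0000 -1.0000]
Step 2: x=[7.1875 11.6875 18.2500] v=[6.7500 -0.2500 -2.0000]
Step 3: x=[8.2031 12.1406 17.6094] v=[4.0625 1.8125 -2.5625]
Step 4: x=[8.1523 12.9766 17.1016] v=[-0.2031 3.3438 -2.0313]
Step 5: x=[7.2695 13.6377 17.0625] v=[-3.5311 2.6445 -0.1563]
Step 6: x=[6.1614 13.5630 17.6672] v=[-4.4324 -0.2989 2.4189]
Step 7: x=[5.3634 12.6639 18.7459] v=[-3.1922 -3.5963 4.3147]
Max displacement = 2.2031

Answer: 2.2031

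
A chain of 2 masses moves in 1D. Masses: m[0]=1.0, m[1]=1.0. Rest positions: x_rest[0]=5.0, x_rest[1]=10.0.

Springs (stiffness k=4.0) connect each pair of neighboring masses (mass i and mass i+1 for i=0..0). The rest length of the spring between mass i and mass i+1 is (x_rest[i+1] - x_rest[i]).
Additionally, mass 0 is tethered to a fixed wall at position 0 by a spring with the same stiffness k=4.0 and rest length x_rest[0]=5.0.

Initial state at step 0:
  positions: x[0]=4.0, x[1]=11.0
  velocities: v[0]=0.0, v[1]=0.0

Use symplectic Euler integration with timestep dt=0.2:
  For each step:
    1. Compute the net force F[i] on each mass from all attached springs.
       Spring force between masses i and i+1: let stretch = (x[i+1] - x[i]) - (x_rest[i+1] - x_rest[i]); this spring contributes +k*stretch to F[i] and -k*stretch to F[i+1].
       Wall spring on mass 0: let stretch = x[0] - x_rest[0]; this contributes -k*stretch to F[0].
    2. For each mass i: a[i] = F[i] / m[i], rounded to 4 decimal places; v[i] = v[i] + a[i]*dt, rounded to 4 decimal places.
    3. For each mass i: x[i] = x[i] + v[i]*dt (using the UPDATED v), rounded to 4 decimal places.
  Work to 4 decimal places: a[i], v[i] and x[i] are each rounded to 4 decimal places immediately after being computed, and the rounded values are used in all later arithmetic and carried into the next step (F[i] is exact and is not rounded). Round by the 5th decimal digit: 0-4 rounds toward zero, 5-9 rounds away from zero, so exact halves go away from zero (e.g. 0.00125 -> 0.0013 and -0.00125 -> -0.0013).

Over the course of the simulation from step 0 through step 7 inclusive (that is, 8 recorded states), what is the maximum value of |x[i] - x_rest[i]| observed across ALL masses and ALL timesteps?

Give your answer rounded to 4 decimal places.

Step 0: x=[4.0000 11.0000] v=[0.0000 0.0000]
Step 1: x=[4.4800 10.6800] v=[2.4000 -1.6000]
Step 2: x=[5.2352 10.1680] v=[3.7760 -2.5600]
Step 3: x=[5.9420 9.6668] v=[3.5341 -2.5062]
Step 4: x=[6.2941 9.3696] v=[1.7603 -1.4860]
Step 5: x=[6.1312 9.3803] v=[-0.8146 0.0536]
Step 6: x=[5.5071 9.6712] v=[-3.1203 1.4543]
Step 7: x=[4.6682 10.0958] v=[-4.1947 2.1230]
Max displacement = 1.2941

Answer: 1.2941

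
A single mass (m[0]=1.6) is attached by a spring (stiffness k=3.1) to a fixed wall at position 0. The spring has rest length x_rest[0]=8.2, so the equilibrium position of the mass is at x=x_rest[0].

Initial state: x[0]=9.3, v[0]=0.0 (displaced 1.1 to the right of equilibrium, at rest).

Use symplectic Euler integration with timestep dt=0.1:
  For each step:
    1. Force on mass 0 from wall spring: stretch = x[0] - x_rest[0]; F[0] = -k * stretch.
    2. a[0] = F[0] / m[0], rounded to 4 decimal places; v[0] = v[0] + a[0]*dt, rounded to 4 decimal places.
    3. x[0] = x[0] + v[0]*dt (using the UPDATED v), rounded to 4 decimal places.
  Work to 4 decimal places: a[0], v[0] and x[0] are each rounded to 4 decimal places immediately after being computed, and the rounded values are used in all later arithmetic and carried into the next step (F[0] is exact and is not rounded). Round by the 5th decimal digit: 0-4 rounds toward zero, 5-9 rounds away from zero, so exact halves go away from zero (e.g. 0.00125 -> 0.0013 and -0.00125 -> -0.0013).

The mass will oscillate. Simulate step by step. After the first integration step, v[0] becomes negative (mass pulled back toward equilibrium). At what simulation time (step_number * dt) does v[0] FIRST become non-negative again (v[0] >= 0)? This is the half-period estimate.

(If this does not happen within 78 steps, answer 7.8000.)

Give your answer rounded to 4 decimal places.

Answer: 2.3000

Derivation:
Step 0: x=[9.3000] v=[0.0000]
Step 1: x=[9.2787] v=[-0.2131]
Step 2: x=[9.2365] v=[-0.4221]
Step 3: x=[9.1742] v=[-0.6229]
Step 4: x=[9.0930] v=[-0.8117]
Step 5: x=[8.9945] v=[-0.9847]
Step 6: x=[8.8806] v=[-1.1386]
Step 7: x=[8.7536] v=[-1.2705]
Step 8: x=[8.6158] v=[-1.3778]
Step 9: x=[8.4700] v=[-1.4584]
Step 10: x=[8.3189] v=[-1.5107]
Step 11: x=[8.1655] v=[-1.5337]
Step 12: x=[8.0128] v=[-1.5270]
Step 13: x=[7.8637] v=[-1.4907]
Step 14: x=[7.7212] v=[-1.4255]
Step 15: x=[7.5879] v=[-1.3327]
Step 16: x=[7.4665] v=[-1.2141]
Step 17: x=[7.3593] v=[-1.0720]
Step 18: x=[7.2684] v=[-0.9091]
Step 19: x=[7.1955] v=[-0.7286]
Step 20: x=[7.1421] v=[-0.5340]
Step 21: x=[7.1092] v=[-0.3290]
Step 22: x=[7.0974] v=[-0.1177]
Step 23: x=[7.1070] v=[0.0959]
First v>=0 after going negative at step 23, time=2.3000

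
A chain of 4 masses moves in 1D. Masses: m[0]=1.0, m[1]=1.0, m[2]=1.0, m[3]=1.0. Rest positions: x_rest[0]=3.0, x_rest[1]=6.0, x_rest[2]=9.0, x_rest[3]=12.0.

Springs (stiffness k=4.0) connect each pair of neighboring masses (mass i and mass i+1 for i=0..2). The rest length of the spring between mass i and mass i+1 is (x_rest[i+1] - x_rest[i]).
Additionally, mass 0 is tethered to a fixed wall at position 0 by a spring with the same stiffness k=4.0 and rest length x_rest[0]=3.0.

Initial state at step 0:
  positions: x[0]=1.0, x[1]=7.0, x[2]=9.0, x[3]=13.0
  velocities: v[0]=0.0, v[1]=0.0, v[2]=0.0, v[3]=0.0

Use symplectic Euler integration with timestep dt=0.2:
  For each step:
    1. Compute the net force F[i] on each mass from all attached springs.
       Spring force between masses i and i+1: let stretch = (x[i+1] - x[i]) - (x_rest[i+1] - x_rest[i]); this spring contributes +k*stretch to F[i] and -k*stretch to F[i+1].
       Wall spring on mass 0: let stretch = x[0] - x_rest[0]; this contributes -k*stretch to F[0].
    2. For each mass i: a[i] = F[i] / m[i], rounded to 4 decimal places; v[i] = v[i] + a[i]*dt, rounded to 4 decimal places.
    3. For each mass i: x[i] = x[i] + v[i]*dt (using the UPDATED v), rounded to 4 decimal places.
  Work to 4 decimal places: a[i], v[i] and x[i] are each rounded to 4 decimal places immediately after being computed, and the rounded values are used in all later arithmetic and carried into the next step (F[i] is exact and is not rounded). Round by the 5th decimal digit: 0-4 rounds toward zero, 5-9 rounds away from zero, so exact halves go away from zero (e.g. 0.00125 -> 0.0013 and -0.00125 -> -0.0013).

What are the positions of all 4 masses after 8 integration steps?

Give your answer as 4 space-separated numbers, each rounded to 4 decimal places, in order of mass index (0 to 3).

Step 0: x=[1.0000 7.0000 9.0000 13.0000] v=[0.0000 0.0000 0.0000 0.0000]
Step 1: x=[1.8000 6.3600 9.3200 12.8400] v=[4.0000 -3.2000 1.6000 -0.8000]
Step 2: x=[3.0416 5.4640 9.7296 12.5968] v=[6.2080 -4.4800 2.0480 -1.2160]
Step 3: x=[4.1841 4.8629 9.9155 12.3748] v=[5.7126 -3.0054 0.9293 -1.1098]
Step 4: x=[4.7658 4.9616 9.6864 12.2394] v=[2.9084 0.4936 -1.1453 -0.6772]
Step 5: x=[4.6163 5.7850 9.1099 12.1755] v=[-0.7476 4.1168 -2.8827 -0.3196]
Step 6: x=[3.9152 6.9534 8.4919 12.1011] v=[-3.5057 5.8418 -3.0901 -0.3721]
Step 7: x=[3.0737 7.8818 8.2052 11.9292] v=[-4.2073 4.6420 -1.4335 -0.8595]
Step 8: x=[2.5097 8.0926 8.4626 11.6415] v=[-2.8198 1.0542 1.2870 -1.4387]

Answer: 2.5097 8.0926 8.4626 11.6415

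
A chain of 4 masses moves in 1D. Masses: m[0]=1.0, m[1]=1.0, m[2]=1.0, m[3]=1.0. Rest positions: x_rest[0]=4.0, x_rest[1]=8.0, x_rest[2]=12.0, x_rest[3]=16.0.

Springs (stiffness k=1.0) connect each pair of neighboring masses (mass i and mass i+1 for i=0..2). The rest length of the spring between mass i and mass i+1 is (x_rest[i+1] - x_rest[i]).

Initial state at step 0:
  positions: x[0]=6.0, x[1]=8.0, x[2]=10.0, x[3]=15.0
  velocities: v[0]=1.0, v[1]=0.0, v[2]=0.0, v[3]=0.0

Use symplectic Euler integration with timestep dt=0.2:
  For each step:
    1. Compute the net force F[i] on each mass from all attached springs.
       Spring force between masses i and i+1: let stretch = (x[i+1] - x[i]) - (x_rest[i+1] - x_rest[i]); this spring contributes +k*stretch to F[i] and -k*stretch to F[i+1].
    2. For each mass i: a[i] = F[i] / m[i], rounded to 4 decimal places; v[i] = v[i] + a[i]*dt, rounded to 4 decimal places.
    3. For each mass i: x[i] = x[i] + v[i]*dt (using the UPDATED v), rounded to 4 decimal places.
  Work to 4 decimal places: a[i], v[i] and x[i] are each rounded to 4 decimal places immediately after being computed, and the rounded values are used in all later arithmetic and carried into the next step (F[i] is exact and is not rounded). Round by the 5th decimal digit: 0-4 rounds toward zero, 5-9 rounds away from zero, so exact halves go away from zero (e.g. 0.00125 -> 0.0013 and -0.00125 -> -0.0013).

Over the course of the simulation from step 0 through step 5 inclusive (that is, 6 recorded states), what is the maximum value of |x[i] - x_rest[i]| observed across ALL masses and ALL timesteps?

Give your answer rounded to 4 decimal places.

Step 0: x=[6.0000 8.0000 10.0000 15.0000] v=[1.0000 0.0000 0.0000 0.0000]
Step 1: x=[6.1200 8.0000 10.1200 14.9600] v=[0.6000 0.0000 0.6000 -0.2000]
Step 2: x=[6.1552 8.0096 10.3488 14.8864] v=[0.1760 0.0480 1.1440 -0.3680]
Step 3: x=[6.1046 8.0386 10.6655 14.7913] v=[-0.2531 0.1450 1.5837 -0.4755]
Step 4: x=[5.9713 8.0953 11.0422 14.6912] v=[-0.6663 0.2836 1.8835 -0.5007]
Step 5: x=[5.7630 8.1849 11.4470 14.6051] v=[-1.0415 0.4482 2.0239 -0.4305]
Max displacement = 2.1552

Answer: 2.1552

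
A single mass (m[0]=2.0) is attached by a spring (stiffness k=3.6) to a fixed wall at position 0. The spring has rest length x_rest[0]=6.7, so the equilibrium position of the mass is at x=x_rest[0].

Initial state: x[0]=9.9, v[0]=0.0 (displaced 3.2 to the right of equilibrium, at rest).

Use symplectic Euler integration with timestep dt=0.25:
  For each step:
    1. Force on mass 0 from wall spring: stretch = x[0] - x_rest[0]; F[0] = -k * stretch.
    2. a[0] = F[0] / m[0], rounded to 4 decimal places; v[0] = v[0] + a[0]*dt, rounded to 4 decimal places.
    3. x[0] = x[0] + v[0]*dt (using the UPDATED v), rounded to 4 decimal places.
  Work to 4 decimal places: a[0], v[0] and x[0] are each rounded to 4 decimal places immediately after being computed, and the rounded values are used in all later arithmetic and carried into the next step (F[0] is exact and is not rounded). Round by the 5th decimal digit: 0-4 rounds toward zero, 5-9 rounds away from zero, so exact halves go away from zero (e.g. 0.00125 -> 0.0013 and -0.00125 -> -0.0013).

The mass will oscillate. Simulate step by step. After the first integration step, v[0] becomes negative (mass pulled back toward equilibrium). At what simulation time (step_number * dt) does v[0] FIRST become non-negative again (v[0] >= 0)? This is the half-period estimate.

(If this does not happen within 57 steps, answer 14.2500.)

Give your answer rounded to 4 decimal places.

Step 0: x=[9.9000] v=[0.0000]
Step 1: x=[9.5400] v=[-1.4400]
Step 2: x=[8.8605] v=[-2.7180]
Step 3: x=[7.9380] v=[-3.6902]
Step 4: x=[6.8762] v=[-4.2473]
Step 5: x=[5.7946] v=[-4.3266]
Step 6: x=[4.8148] v=[-3.9192]
Step 7: x=[4.0471] v=[-3.0709]
Step 8: x=[3.5778] v=[-1.8771]
Step 9: x=[3.4598] v=[-0.4721]
Step 10: x=[3.7063] v=[0.9860]
First v>=0 after going negative at step 10, time=2.5000

Answer: 2.5000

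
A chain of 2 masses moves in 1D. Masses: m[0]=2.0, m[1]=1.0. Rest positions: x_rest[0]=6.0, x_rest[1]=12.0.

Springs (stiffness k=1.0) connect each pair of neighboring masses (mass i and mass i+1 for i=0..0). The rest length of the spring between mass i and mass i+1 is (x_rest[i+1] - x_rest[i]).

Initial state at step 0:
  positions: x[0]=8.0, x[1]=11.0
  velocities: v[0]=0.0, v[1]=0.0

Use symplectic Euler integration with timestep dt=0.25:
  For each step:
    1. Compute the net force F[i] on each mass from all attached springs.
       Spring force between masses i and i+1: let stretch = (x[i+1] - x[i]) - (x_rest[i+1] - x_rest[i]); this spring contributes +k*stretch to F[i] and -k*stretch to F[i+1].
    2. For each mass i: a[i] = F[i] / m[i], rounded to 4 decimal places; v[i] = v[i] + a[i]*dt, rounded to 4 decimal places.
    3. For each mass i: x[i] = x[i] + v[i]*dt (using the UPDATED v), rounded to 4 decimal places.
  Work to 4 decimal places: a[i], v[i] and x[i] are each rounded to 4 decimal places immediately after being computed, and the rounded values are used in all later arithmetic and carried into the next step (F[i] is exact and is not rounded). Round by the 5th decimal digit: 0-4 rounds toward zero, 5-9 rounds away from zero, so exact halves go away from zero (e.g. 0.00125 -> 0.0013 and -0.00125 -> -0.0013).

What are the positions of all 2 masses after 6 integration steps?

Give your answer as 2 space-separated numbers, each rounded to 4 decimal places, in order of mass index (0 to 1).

Answer: 6.5806 13.8389

Derivation:
Step 0: x=[8.0000 11.0000] v=[0.0000 0.0000]
Step 1: x=[7.9063 11.1875] v=[-0.3750 0.7500]
Step 2: x=[7.7276 11.5449] v=[-0.7149 1.4297]
Step 3: x=[7.4807 12.0388] v=[-0.9878 1.9754]
Step 4: x=[7.1887 12.6228] v=[-1.1681 2.3359]
Step 5: x=[6.8790 13.2422] v=[-1.2389 2.4774]
Step 6: x=[6.5806 13.8389] v=[-1.1935 2.3866]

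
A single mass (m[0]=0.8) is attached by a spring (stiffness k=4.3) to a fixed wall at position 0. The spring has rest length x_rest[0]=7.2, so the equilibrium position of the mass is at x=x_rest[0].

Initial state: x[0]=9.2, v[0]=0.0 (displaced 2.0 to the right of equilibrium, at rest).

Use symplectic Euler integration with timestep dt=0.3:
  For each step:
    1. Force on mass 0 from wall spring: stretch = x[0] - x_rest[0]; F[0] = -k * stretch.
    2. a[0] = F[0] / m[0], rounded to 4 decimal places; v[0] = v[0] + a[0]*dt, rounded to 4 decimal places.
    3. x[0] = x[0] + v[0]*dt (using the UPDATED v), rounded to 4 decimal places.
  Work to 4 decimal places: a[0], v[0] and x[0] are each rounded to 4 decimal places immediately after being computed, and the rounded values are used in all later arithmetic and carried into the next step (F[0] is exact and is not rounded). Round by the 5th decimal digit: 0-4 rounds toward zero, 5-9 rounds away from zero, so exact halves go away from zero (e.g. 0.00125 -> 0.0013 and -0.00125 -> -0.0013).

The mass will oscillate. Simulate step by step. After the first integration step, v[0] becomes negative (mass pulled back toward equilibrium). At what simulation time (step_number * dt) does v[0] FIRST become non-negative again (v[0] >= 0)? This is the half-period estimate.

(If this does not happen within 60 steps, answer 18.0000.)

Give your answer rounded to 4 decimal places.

Answer: 1.5000

Derivation:
Step 0: x=[9.2000] v=[0.0000]
Step 1: x=[8.2325] v=[-3.2250]
Step 2: x=[6.7655] v=[-4.8899]
Step 3: x=[5.5087] v=[-4.1893]
Step 4: x=[5.0701] v=[-1.4621]
Step 5: x=[5.6618] v=[1.9724]
First v>=0 after going negative at step 5, time=1.5000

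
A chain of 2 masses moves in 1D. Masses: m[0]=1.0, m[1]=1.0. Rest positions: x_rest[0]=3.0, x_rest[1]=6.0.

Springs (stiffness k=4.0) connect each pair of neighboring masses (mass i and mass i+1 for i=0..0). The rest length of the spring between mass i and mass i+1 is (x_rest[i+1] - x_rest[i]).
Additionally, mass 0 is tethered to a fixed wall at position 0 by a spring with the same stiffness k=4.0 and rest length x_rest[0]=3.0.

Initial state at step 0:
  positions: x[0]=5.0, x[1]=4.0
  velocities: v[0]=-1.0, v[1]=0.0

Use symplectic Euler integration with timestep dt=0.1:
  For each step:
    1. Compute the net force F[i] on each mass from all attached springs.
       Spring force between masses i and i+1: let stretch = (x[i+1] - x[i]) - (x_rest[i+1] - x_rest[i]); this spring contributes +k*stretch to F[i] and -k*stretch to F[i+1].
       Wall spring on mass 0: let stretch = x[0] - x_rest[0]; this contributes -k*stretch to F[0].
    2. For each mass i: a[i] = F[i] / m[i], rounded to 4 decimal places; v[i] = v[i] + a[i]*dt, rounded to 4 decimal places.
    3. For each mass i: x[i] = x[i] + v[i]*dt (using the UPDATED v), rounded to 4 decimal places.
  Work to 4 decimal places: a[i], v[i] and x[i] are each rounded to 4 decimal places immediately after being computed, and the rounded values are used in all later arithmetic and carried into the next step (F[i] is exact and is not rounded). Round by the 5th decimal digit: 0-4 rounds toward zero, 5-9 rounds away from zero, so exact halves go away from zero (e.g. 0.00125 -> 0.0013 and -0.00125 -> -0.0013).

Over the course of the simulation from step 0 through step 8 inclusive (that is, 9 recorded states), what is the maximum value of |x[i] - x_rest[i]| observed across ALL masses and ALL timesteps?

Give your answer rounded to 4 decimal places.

Step 0: x=[5.0000 4.0000] v=[-1.0000 0.0000]
Step 1: x=[4.6600 4.1600] v=[-3.4000 1.6000]
Step 2: x=[4.1136 4.4600] v=[-5.4640 3.0000]
Step 3: x=[3.4165 4.8661] v=[-6.9709 4.0614]
Step 4: x=[2.6407 5.3343] v=[-7.7577 4.6816]
Step 5: x=[1.8671 5.8147] v=[-7.7365 4.8042]
Step 6: x=[1.1767 6.2572] v=[-6.9043 4.4252]
Step 7: x=[0.6424 6.6165] v=[-5.3428 3.5930]
Step 8: x=[0.3214 6.8568] v=[-3.2101 2.4034]
Max displacement = 2.6786

Answer: 2.6786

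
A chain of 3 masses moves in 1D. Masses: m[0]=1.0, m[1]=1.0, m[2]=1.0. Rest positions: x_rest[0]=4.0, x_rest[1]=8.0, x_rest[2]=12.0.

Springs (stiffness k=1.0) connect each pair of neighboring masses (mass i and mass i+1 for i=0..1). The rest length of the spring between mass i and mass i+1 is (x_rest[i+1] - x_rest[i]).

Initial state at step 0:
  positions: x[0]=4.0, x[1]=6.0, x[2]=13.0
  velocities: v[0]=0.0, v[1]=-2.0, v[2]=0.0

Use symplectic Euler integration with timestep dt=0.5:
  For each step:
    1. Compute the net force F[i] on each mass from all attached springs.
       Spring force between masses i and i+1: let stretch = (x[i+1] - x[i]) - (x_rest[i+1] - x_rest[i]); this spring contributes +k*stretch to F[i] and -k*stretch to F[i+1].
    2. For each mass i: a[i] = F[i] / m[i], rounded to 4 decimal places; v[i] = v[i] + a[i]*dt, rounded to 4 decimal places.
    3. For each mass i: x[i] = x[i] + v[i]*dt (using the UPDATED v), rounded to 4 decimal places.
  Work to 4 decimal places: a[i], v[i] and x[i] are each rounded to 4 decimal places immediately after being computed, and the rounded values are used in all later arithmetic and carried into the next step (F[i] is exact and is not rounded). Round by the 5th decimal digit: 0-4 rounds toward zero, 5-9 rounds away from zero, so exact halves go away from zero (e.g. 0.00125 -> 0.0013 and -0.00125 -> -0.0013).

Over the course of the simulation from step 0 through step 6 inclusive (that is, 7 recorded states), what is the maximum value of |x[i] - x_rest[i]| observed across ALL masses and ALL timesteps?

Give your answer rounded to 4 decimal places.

Answer: 3.3151

Derivation:
Step 0: x=[4.0000 6.0000 13.0000] v=[0.0000 -2.0000 0.0000]
Step 1: x=[3.5000 6.2500 12.2500] v=[-1.0000 0.5000 -1.5000]
Step 2: x=[2.6875 7.3125 11.0000] v=[-1.6250 2.1250 -2.5000]
Step 3: x=[2.0313 8.1407 9.8281] v=[-1.3125 1.6563 -2.3438]
Step 4: x=[1.9024 7.8634 9.2344] v=[-0.2578 -0.5547 -1.1875]
Step 5: x=[2.2638 6.4386 9.2979] v=[0.7227 -2.8497 0.1270]
Step 6: x=[2.6689 4.6849 9.6466] v=[0.8101 -3.5075 0.6974]
Max displacement = 3.3151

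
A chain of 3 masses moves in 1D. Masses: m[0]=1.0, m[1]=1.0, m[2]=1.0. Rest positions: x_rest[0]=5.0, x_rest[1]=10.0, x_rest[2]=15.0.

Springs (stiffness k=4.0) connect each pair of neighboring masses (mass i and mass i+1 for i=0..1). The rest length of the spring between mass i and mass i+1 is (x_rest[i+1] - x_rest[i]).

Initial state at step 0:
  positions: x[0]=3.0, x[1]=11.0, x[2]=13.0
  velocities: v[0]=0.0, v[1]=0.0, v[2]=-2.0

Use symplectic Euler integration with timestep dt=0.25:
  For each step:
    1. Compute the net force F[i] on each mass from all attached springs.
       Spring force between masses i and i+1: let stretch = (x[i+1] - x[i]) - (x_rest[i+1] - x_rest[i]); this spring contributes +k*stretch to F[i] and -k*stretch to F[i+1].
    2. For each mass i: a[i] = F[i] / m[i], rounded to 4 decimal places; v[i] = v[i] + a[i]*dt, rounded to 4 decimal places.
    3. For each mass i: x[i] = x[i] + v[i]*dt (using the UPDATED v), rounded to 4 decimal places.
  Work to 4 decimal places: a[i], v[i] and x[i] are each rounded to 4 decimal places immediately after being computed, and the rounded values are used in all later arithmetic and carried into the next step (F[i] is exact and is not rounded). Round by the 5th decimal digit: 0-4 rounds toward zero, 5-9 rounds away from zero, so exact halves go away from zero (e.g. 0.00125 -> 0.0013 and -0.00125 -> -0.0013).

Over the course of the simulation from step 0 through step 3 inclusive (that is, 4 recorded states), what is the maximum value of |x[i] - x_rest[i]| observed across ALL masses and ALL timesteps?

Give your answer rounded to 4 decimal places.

Step 0: x=[3.0000 11.0000 13.0000] v=[0.0000 0.0000 -2.0000]
Step 1: x=[3.7500 9.5000 13.2500] v=[3.0000 -6.0000 1.0000]
Step 2: x=[4.6875 7.5000 13.8125] v=[3.7500 -8.0000 2.2500]
Step 3: x=[5.0781 6.3750 14.0469] v=[1.5625 -4.5000 0.9375]
Max displacement = 3.6250

Answer: 3.6250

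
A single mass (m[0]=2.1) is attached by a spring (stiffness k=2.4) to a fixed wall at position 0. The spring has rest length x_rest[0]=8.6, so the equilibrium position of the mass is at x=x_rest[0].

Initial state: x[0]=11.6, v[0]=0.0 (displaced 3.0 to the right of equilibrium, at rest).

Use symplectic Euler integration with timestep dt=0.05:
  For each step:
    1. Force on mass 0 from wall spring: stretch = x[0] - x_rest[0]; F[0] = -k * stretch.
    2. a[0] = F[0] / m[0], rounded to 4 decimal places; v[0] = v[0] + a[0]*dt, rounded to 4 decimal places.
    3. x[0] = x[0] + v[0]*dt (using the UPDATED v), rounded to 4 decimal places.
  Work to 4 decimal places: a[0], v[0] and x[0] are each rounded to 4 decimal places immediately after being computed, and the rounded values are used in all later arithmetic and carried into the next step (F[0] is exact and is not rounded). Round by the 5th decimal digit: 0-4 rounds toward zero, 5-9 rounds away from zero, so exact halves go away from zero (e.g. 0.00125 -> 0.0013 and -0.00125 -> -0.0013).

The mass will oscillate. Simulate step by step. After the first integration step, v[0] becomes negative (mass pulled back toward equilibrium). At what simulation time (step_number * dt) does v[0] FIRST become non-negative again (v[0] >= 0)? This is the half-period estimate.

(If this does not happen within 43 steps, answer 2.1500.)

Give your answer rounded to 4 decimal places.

Answer: 2.1500

Derivation:
Step 0: x=[11.6000] v=[0.0000]
Step 1: x=[11.5914] v=[-0.1714]
Step 2: x=[11.5743] v=[-0.3423]
Step 3: x=[11.5487] v=[-0.5123]
Step 4: x=[11.5147] v=[-0.6808]
Step 5: x=[11.4723] v=[-0.8474]
Step 6: x=[11.4217] v=[-1.0115]
Step 7: x=[11.3631] v=[-1.1727]
Step 8: x=[11.2966] v=[-1.3306]
Step 9: x=[11.2224] v=[-1.4847]
Step 10: x=[11.1407] v=[-1.6346]
Step 11: x=[11.0517] v=[-1.7798]
Step 12: x=[10.9557] v=[-1.9199]
Step 13: x=[10.8530] v=[-2.0545]
Step 14: x=[10.7438] v=[-2.1832]
Step 15: x=[10.6285] v=[-2.3057]
Step 16: x=[10.5074] v=[-2.4216]
Step 17: x=[10.3809] v=[-2.5306]
Step 18: x=[10.2493] v=[-2.6324]
Step 19: x=[10.1130] v=[-2.7266]
Step 20: x=[9.9723] v=[-2.8131]
Step 21: x=[9.8277] v=[-2.8915]
Step 22: x=[9.6796] v=[-2.9617]
Step 23: x=[9.5284] v=[-3.0234]
Step 24: x=[9.3746] v=[-3.0765]
Step 25: x=[9.2186] v=[-3.1208]
Step 26: x=[9.0608] v=[-3.1562]
Step 27: x=[8.9017] v=[-3.1825]
Step 28: x=[8.7417] v=[-3.1997]
Step 29: x=[8.5813] v=[-3.2078]
Step 30: x=[8.4210] v=[-3.2067]
Step 31: x=[8.2612] v=[-3.1965]
Step 32: x=[8.1023] v=[-3.1771]
Step 33: x=[7.9449] v=[-3.1487]
Step 34: x=[7.7893] v=[-3.1113]
Step 35: x=[7.6361] v=[-3.0650]
Step 36: x=[7.4856] v=[-3.0099]
Step 37: x=[7.3383] v=[-2.9462]
Step 38: x=[7.1946] v=[-2.8741]
Step 39: x=[7.0549] v=[-2.7938]
Step 40: x=[6.9196] v=[-2.7055]
Step 41: x=[6.7891] v=[-2.6095]
Step 42: x=[6.6638] v=[-2.5060]
Step 43: x=[6.5440] v=[-2.3954]
v[0] did not become non-negative within 43 steps; using fallback time=2.1500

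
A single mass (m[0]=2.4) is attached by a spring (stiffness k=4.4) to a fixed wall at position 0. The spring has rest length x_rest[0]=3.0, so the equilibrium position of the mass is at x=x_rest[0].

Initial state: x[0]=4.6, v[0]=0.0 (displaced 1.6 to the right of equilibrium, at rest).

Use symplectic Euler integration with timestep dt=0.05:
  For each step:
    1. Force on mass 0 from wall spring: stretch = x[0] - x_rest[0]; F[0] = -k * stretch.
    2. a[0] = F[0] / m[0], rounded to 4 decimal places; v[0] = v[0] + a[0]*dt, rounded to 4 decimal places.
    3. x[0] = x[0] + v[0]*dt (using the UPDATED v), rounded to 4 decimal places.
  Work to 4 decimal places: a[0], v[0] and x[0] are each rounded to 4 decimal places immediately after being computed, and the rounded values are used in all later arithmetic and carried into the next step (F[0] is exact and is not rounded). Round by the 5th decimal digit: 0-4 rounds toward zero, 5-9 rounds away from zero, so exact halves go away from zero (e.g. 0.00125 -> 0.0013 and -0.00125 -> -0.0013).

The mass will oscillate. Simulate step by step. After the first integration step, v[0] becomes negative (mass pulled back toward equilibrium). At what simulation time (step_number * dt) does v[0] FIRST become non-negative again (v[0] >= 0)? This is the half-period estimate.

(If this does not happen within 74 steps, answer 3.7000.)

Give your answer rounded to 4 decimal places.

Step 0: x=[4.6000] v=[0.0000]
Step 1: x=[4.5927] v=[-0.1467]
Step 2: x=[4.5781] v=[-0.2927]
Step 3: x=[4.5562] v=[-0.4374]
Step 4: x=[4.5272] v=[-0.5801]
Step 5: x=[4.4912] v=[-0.7201]
Step 6: x=[4.4484] v=[-0.8568]
Step 7: x=[4.3989] v=[-0.9896]
Step 8: x=[4.3430] v=[-1.1178]
Step 9: x=[4.2810] v=[-1.2409]
Step 10: x=[4.2131] v=[-1.3583]
Step 11: x=[4.1396] v=[-1.4695]
Step 12: x=[4.0609] v=[-1.5740]
Step 13: x=[3.9773] v=[-1.6713]
Step 14: x=[3.8893] v=[-1.7609]
Step 15: x=[3.7972] v=[-1.8424]
Step 16: x=[3.7014] v=[-1.9155]
Step 17: x=[3.6024] v=[-1.9798]
Step 18: x=[3.5007] v=[-2.0350]
Step 19: x=[3.3967] v=[-2.0809]
Step 20: x=[3.2908] v=[-2.1173]
Step 21: x=[3.1836] v=[-2.1440]
Step 22: x=[3.0756] v=[-2.1608]
Step 23: x=[2.9672] v=[-2.1677]
Step 24: x=[2.8590] v=[-2.1647]
Step 25: x=[2.7514] v=[-2.1518]
Step 26: x=[2.6450] v=[-2.1290]
Step 27: x=[2.5402] v=[-2.0965]
Step 28: x=[2.4375] v=[-2.0544]
Step 29: x=[2.3374] v=[-2.0028]
Step 30: x=[2.2403] v=[-1.9421]
Step 31: x=[2.1467] v=[-1.8725]
Step 32: x=[2.0570] v=[-1.7943]
Step 33: x=[1.9716] v=[-1.7079]
Step 34: x=[1.8909] v=[-1.6136]
Step 35: x=[1.8153] v=[-1.5119]
Step 36: x=[1.7451] v=[-1.4033]
Step 37: x=[1.6807] v=[-1.2883]
Step 38: x=[1.6223] v=[-1.1674]
Step 39: x=[1.5702] v=[-1.0411]
Step 40: x=[1.5247] v=[-0.9100]
Step 41: x=[1.4860] v=[-0.7748]
Step 42: x=[1.4542] v=[-0.6360]
Step 43: x=[1.4295] v=[-0.4943]
Step 44: x=[1.4120] v=[-0.3503]
Step 45: x=[1.4018] v=[-0.2047]
Step 46: x=[1.3989] v=[-0.0582]
Step 47: x=[1.4033] v=[0.0886]
First v>=0 after going negative at step 47, time=2.3500

Answer: 2.3500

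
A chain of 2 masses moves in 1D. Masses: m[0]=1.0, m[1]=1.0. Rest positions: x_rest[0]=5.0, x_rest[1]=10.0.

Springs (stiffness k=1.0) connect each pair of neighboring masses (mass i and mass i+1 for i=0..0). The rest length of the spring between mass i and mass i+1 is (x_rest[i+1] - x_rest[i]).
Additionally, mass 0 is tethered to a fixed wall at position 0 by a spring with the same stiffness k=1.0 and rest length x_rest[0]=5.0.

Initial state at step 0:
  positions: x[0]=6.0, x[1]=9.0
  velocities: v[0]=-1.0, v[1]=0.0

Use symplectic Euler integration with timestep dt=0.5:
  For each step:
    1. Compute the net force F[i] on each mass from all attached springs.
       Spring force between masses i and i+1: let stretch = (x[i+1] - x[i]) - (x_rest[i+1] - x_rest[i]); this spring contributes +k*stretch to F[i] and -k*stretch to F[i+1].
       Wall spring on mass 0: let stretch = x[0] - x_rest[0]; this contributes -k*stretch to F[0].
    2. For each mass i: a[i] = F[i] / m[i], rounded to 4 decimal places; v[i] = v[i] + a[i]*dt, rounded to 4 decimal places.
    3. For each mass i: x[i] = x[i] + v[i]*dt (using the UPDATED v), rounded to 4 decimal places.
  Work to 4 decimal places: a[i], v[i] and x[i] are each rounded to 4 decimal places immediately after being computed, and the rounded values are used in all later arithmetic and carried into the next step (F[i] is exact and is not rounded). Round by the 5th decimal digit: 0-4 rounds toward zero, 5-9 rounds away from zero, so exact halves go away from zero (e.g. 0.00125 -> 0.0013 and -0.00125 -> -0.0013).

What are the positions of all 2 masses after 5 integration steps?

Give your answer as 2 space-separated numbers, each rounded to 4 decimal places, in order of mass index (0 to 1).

Answer: 4.8203 9.1514

Derivation:
Step 0: x=[6.0000 9.0000] v=[-1.0000 0.0000]
Step 1: x=[4.7500 9.5000] v=[-2.5000 1.0000]
Step 2: x=[3.5000 10.0625] v=[-2.5000 1.1250]
Step 3: x=[3.0156 10.2344] v=[-0.9688 0.3438]
Step 4: x=[3.5820 9.8516] v=[1.1328 -0.7656]
Step 5: x=[4.8203 9.1514] v=[2.4766 -1.4004]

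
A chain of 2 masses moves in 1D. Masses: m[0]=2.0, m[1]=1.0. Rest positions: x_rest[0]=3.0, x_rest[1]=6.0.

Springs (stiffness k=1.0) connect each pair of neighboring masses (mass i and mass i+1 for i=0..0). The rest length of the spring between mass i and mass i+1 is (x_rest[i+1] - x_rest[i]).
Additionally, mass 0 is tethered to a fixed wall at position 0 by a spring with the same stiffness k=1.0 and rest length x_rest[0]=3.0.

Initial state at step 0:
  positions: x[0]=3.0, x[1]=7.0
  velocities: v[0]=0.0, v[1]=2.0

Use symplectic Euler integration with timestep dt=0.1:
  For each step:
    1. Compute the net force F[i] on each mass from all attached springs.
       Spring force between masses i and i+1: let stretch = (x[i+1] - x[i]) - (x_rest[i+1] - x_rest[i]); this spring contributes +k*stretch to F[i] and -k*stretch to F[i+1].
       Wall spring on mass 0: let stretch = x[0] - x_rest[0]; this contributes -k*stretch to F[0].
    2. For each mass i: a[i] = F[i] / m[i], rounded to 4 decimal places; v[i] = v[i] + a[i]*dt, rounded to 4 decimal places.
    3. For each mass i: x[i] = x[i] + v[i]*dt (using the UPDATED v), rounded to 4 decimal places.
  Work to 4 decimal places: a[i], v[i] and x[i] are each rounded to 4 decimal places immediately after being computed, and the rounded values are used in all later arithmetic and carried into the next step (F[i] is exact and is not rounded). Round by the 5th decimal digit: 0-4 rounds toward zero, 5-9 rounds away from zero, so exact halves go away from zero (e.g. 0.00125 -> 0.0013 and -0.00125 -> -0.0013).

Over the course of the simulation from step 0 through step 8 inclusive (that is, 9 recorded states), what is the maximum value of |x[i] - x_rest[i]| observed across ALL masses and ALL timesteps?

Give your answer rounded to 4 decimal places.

Answer: 2.1099

Derivation:
Step 0: x=[3.0000 7.0000] v=[0.0000 2.0000]
Step 1: x=[3.0050 7.1900] v=[0.0500 1.9000]
Step 2: x=[3.0159 7.3682] v=[0.1090 1.7815]
Step 3: x=[3.0335 7.5328] v=[0.1758 1.6463]
Step 4: x=[3.0584 7.6824] v=[0.2491 1.4964]
Step 5: x=[3.0911 7.8158] v=[0.3274 1.3340]
Step 6: x=[3.1320 7.9320] v=[0.4091 1.1615]
Step 7: x=[3.1813 8.0302] v=[0.4925 0.9815]
Step 8: x=[3.2389 8.1099] v=[0.5759 0.7966]
Max displacement = 2.1099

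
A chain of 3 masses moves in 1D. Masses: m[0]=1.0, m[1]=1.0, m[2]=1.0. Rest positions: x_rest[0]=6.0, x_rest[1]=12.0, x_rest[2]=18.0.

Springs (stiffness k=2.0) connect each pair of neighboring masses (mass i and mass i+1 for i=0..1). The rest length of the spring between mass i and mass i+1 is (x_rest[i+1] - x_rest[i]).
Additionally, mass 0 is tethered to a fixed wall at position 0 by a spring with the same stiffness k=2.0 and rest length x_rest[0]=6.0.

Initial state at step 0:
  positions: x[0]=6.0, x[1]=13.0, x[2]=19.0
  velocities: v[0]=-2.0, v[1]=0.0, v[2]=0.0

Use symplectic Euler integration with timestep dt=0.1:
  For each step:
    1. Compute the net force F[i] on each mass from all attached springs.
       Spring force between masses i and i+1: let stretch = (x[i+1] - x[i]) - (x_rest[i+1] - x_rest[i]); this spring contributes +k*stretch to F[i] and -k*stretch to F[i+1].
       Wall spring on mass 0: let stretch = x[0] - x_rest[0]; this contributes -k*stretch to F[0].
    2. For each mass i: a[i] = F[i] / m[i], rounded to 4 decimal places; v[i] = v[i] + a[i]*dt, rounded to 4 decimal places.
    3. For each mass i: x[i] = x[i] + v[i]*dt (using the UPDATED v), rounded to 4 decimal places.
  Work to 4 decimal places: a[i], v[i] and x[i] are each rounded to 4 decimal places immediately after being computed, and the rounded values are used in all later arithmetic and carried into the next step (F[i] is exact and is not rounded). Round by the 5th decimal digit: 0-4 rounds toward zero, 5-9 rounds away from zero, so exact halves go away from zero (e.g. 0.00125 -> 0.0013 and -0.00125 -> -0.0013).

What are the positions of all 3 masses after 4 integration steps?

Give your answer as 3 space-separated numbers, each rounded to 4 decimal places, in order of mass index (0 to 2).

Step 0: x=[6.0000 13.0000 19.0000] v=[-2.0000 0.0000 0.0000]
Step 1: x=[5.8200 12.9800 19.0000] v=[-1.8000 -0.2000 0.0000]
Step 2: x=[5.6668 12.9372 18.9996] v=[-1.5320 -0.4280 -0.0040]
Step 3: x=[5.5457 12.8702 18.9980] v=[-1.2113 -0.6696 -0.0165]
Step 4: x=[5.4602 12.7793 18.9938] v=[-0.8555 -0.9089 -0.0421]

Answer: 5.4602 12.7793 18.9938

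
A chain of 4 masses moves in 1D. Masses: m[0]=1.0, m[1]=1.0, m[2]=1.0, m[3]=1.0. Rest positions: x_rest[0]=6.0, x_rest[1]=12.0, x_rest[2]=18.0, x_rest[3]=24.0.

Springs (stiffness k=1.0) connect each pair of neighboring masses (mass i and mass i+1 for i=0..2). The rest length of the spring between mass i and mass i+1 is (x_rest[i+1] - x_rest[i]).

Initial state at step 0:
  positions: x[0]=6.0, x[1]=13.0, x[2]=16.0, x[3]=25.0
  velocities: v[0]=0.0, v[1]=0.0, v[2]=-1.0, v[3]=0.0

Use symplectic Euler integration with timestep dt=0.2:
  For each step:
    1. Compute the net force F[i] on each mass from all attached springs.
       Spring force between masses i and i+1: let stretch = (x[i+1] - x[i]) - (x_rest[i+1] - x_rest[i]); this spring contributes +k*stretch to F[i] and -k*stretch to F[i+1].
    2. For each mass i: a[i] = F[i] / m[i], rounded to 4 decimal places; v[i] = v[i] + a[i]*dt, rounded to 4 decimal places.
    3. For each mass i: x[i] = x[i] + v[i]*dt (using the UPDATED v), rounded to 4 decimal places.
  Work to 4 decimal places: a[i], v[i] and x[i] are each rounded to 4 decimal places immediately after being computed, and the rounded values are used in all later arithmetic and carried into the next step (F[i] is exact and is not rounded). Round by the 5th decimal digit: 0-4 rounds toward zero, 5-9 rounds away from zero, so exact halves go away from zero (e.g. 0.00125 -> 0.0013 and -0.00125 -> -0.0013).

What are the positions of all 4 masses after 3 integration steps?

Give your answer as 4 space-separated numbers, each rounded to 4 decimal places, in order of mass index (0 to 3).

Answer: 6.2010 12.1258 16.7540 24.3192

Derivation:
Step 0: x=[6.0000 13.0000 16.0000 25.0000] v=[0.0000 0.0000 -1.0000 0.0000]
Step 1: x=[6.0400 12.8400 16.0400 24.8800] v=[0.2000 -0.8000 0.2000 -0.6000]
Step 2: x=[6.1120 12.5360 16.3056 24.6464] v=[0.3600 -1.5200 1.3280 -1.1680]
Step 3: x=[6.2010 12.1258 16.7540 24.3192] v=[0.4448 -2.0509 2.2422 -1.6362]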